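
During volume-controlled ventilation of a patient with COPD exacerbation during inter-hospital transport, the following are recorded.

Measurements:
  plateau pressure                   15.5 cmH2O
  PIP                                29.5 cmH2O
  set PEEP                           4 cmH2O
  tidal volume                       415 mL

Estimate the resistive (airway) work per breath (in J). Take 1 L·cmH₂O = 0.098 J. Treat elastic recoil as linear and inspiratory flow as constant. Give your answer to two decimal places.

With constant inspiratory flow the resistive pressure is constant at PIP − Pplat = 29.5 − 15.5 = 14.0 cmH2O, so resistive work = 14.0 × 0.415 = 5.81 L·cmH2O.
× 0.098 J/(L·cmH2O) → 0.5694 J.

0.57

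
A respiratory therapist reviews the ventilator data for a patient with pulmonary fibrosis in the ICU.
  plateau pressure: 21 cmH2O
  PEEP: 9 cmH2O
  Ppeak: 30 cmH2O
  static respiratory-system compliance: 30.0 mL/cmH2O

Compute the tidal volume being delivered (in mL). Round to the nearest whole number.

Vt = Cstat × (Pplat − PEEP) = 30.0 × (21 − 9) = 30.0 × 12.0 = 360.0 mL.

360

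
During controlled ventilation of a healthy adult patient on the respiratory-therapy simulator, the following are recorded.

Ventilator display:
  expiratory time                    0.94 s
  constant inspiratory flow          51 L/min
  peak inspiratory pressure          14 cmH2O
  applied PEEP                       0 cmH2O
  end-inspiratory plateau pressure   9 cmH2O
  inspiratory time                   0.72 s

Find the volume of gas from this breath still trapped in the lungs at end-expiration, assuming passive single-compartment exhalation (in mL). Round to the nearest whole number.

Flow: 51 L/min ÷ 60 = 0.85 L/s.
Vt = flow × Ti = 0.85 L/s × 0.72 s × 1000 mL/L = 612.0 mL.
R = (PIP − Pplat)/V̇ = (14 − 9) / 0.85 = 5.0/0.85 = 5.882 cmH2O·s/L.
C = Vt/(Pplat − PEEP) = 612.0 / (9 − 0) = 612.0/9.0 = 68.0 mL/cmH2O.
τ = R × C = 5.882 × 0.068 L/cmH2O = 0.4 s.
Fraction remaining = e^(−Te/τ) = e^(−0.94/0.4) = 0.09537.
Trapped volume = 612.0 × 0.09537 = 58.366 mL.

58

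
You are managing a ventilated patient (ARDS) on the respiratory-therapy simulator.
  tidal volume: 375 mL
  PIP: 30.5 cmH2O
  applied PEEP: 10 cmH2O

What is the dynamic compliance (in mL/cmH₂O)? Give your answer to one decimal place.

18.3

Dynamic compliance = Vt / (PIP − PEEP) = 375 / (30.5 − 10) = 375 / 20.5 = 18.293 mL/cmH2O.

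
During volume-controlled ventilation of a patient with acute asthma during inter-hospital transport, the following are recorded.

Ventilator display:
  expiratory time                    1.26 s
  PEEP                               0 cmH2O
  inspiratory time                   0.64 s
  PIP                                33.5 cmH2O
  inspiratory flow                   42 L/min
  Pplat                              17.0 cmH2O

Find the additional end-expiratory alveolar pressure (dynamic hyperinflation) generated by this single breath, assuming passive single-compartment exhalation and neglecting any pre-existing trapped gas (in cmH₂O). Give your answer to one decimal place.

Flow: 42 L/min ÷ 60 = 0.7 L/s.
Vt = flow × Ti = 0.7 L/s × 0.64 s × 1000 mL/L = 448.0 mL.
R = (PIP − Pplat)/V̇ = (33.5 − 17.0) / 0.7 = 16.5/0.7 = 23.571 cmH2O·s/L.
C = Vt/(Pplat − PEEP) = 448.0 / (17.0 − 0) = 448.0/17.0 = 26.353 mL/cmH2O.
τ = R × C = 23.571 × 0.02635 L/cmH2O = 0.6211 s.
Fraction remaining = e^(−Te/τ) = e^(−1.26/0.6211) = 0.1315; trapped volume = 448.0 × 0.1315 = 58.912 mL.
Additional alveolar pressure from trapping ≈ V_trapped / C = 58.912 / 26.353 = 2.235 cmH2O.

2.2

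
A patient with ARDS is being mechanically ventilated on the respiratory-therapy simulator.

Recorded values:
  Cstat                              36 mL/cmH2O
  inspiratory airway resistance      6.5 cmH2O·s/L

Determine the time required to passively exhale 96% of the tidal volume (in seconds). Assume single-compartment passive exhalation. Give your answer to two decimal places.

τ = R × C = 6.5 × 36 mL/cmH2O = 6.5 × 0.036 L/cmH2O = 0.234 s.
Exhaled fraction f = 1 − e^(−t/τ) → t = −τ·ln(1 − f) = −0.234·ln(0.04) = 0.7532 s.

0.75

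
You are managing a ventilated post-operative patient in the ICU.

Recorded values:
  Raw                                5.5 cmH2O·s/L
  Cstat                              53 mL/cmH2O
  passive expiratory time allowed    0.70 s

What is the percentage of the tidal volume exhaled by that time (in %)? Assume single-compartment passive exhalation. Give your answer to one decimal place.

90.9

τ = R × C = 5.5 × 53 mL/cmH2O = 5.5 × 0.053 L/cmH2O = 0.2915 s.
Passive exhalation: V(t)/V₀ = e^(−t/τ) = e^(−0.70/0.2915) = 0.09059.
Fraction exhaled = 1 − 0.09059 = 0.9094 → 90.94%.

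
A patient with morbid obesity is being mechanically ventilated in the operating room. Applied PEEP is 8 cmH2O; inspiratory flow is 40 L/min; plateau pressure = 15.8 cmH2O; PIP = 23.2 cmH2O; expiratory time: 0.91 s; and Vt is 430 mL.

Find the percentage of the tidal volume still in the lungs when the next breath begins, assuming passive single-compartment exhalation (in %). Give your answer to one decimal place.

22.6

Flow: 40 L/min ÷ 60 = 0.6667 L/s.
R = (PIP − Pplat)/V̇ = (23.2 − 15.8) / 0.6667 = 7.4/0.6667 = 11.099 cmH2O·s/L.
C = Vt/(Pplat − PEEP) = 430.0 / (15.8 − 8) = 430.0/7.8 = 55.128 mL/cmH2O.
τ = R × C = 11.099 × 0.05513 L/cmH2O = 0.6119 s.
Fraction remaining at end-expiration = e^(−Te/τ) = e^(−0.91/0.6119) = 0.226 → 22.6%.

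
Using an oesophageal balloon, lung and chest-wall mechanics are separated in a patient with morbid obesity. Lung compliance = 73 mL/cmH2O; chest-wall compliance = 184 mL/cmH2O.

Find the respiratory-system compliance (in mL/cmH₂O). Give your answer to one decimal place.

52.3

Lung and chest wall are elastances in series: 1/Crs = 1/CL + 1/Ccw.
1/Crs = 1/73 + 1/184 = 0.01913.
Crs = 52.274 mL/cmH2O.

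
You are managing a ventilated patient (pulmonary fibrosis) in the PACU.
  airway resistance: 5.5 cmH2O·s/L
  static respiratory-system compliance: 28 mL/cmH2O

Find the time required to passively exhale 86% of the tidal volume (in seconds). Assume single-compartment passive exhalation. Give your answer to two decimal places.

0.30

τ = R × C = 5.5 × 28 mL/cmH2O = 5.5 × 0.028 L/cmH2O = 0.154 s.
Exhaled fraction f = 1 − e^(−t/τ) → t = −τ·ln(1 − f) = −0.154·ln(0.14) = 0.3028 s.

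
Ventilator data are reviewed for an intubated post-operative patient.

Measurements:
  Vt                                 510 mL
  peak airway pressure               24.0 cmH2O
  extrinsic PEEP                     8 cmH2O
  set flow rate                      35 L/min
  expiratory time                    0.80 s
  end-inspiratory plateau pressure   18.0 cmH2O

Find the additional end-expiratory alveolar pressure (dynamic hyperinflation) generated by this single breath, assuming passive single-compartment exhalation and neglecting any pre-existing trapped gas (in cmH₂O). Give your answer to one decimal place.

2.2

Flow: 35 L/min ÷ 60 = 0.5833 L/s.
R = (PIP − Pplat)/V̇ = (24.0 − 18.0) / 0.5833 = 6.0/0.5833 = 10.286 cmH2O·s/L.
C = Vt/(Pplat − PEEP) = 510.0 / (18.0 − 8) = 510.0/10.0 = 51.0 mL/cmH2O.
τ = R × C = 10.286 × 0.051 L/cmH2O = 0.5246 s.
Fraction remaining = e^(−Te/τ) = e^(−0.80/0.5246) = 0.2176; trapped volume = 510.0 × 0.2176 = 110.98 mL.
Additional alveolar pressure from trapping ≈ V_trapped / C = 110.98 / 51.0 = 2.176 cmH2O.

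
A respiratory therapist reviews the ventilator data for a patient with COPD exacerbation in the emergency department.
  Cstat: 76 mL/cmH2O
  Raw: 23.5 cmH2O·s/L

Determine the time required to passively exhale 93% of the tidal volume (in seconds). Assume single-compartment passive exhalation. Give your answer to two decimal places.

τ = R × C = 23.5 × 76 mL/cmH2O = 23.5 × 0.076 L/cmH2O = 1.786 s.
Exhaled fraction f = 1 − e^(−t/τ) → t = −τ·ln(1 − f) = −1.786·ln(0.07) = 4.749 s.

4.75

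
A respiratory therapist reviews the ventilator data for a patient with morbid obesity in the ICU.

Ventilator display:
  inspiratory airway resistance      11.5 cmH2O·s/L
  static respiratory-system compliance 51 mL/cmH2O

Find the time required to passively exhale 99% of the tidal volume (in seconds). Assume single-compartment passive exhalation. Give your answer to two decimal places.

2.70

τ = R × C = 11.5 × 51 mL/cmH2O = 11.5 × 0.051 L/cmH2O = 0.5865 s.
Exhaled fraction f = 1 − e^(−t/τ) → t = −τ·ln(1 − f) = −0.5865·ln(0.01) = 2.701 s.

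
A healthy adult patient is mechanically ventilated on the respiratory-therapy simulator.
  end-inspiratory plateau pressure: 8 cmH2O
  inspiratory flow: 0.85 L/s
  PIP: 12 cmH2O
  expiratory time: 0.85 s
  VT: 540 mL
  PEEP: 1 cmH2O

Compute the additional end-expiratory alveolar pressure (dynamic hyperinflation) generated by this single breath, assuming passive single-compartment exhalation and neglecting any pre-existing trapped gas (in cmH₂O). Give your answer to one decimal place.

0.7

R = (PIP − Pplat)/V̇ = (12 − 8) / 0.85 = 4.0/0.85 = 4.706 cmH2O·s/L.
C = Vt/(Pplat − PEEP) = 540.0 / (8 − 1) = 540.0/7.0 = 77.143 mL/cmH2O.
τ = R × C = 4.706 × 0.07714 L/cmH2O = 0.363 s.
Fraction remaining = e^(−Te/τ) = e^(−0.85/0.363) = 0.09617; trapped volume = 540.0 × 0.09617 = 51.932 mL.
Additional alveolar pressure from trapping ≈ V_trapped / C = 51.932 / 77.143 = 0.6732 cmH2O.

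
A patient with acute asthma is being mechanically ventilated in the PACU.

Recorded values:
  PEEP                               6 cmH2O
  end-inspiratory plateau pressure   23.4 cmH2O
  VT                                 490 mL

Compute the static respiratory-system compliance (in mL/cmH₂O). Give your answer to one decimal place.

28.2

Cstat = Vt / (Pplat − PEEP) = 490 / (23.4 − 6) = 490 / 17.4 = 28.161 mL/cmH2O.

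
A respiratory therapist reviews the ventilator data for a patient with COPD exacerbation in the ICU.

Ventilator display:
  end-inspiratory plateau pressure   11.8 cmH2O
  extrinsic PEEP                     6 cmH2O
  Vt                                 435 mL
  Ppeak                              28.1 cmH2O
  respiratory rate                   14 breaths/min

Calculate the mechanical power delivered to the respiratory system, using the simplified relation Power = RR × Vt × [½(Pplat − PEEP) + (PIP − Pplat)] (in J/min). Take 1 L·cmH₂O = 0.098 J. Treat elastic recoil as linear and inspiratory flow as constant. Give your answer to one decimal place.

Per-breath work = Vt × [½(Pplat−PEEP) + (PIP−Pplat)] = 0.435 × [0.5×5.8 + 16.3] = 0.435 × 19.2 = 8.352 L·cmH2O.
Power = 14 × 8.352 = 116.93 L·cmH2O/min.
× 0.098 J/(L·cmH2O) → 11.459 J/min.

11.5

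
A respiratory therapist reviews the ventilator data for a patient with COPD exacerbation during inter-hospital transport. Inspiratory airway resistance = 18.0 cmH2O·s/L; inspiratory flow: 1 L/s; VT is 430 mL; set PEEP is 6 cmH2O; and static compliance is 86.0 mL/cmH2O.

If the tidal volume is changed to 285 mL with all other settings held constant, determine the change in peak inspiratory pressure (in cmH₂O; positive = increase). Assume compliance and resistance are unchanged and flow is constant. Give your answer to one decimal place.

-1.7

PIP = Vt/C + R·V̇ + PEEP (constant-flow equation of motion).
Only the elastic term changes: ΔPIP = ΔVt / C = (285 − 430) / 86.0 = -1.686 cmH2O.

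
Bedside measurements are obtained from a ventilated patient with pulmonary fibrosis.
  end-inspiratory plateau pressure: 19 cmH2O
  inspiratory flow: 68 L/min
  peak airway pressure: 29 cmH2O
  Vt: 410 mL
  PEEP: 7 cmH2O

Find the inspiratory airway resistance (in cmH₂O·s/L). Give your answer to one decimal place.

8.8

Flow: 68 L/min ÷ 60 = 1.1333 L/s.
Raw = (PIP − Pplat) / flow = (29 − 19) / 1.1333 = 10.0 / 1.1333 = 8.824 cmH2O·s/L.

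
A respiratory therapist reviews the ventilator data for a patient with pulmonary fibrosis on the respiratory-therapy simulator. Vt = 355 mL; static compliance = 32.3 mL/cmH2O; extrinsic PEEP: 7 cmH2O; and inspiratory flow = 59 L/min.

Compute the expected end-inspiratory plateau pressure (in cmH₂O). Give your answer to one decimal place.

18.0

Pplat = PEEP + Vt / Cstat = 7 + 355 / 32.3 = 7 + 10.991 = 17.991 cmH2O.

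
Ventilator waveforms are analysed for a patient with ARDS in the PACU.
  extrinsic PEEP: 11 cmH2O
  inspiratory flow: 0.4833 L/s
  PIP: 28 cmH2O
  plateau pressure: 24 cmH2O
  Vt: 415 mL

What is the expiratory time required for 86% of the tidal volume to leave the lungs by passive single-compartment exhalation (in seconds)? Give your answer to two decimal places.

R = (PIP − Pplat)/V̇ = (28 − 24) / 0.4833 = 4.0/0.4833 = 8.276 cmH2O·s/L.
C = Vt/(Pplat − PEEP) = 415.0 / (24 − 11) = 415.0/13.0 = 31.923 mL/cmH2O.
τ = R × C = 8.276 × 0.03192 L/cmH2O = 0.2642 s.
t = −τ·ln(1 − 0.86) = −0.2642·ln(0.14) = 0.5194 s.

0.52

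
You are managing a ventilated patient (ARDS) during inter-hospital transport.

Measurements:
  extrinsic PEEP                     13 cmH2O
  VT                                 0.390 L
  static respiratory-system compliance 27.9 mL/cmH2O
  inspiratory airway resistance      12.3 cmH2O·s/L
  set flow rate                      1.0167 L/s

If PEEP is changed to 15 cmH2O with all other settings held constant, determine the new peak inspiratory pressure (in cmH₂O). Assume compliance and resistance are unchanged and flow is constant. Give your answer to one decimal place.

41.5

PIP = Vt/C + R·V̇ + PEEP (constant-flow equation of motion).
Only the baseline term changes: ΔPIP = ΔPEEP = 15 − 13 = 2.0 cmH2O.
Original PIP = 390/27.9 + 12.3×1.0167 + 13 = 39.484 cmH2O; new PIP = 39.484 + (2.0) = 41.484 cmH2O.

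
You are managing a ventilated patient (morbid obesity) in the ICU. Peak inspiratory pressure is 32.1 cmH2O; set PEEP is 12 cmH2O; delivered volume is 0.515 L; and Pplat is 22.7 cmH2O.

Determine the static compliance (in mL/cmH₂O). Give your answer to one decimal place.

Cstat = Vt / (Pplat − PEEP) = 515 / (22.7 − 12) = 515 / 10.7 = 48.131 mL/cmH2O.

48.1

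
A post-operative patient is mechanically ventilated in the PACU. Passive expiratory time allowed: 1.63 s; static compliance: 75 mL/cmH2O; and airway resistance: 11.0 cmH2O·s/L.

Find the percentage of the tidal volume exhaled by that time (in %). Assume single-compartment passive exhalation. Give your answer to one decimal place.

τ = R × C = 11.0 × 75 mL/cmH2O = 11.0 × 0.075 L/cmH2O = 0.825 s.
Passive exhalation: V(t)/V₀ = e^(−t/τ) = e^(−1.63/0.825) = 0.1387.
Fraction exhaled = 1 − 0.1387 = 0.8613 → 86.13%.

86.1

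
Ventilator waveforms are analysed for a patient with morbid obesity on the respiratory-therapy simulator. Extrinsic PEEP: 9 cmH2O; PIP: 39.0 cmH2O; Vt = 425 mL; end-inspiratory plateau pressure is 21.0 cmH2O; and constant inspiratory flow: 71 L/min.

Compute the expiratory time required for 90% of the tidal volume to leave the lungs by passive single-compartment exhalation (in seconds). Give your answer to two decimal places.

1.24

Flow: 71 L/min ÷ 60 = 1.1833 L/s.
R = (PIP − Pplat)/V̇ = (39.0 − 21.0) / 1.1833 = 18.0/1.1833 = 15.212 cmH2O·s/L.
C = Vt/(Pplat − PEEP) = 425.0 / (21.0 − 9) = 425.0/12.0 = 35.417 mL/cmH2O.
τ = R × C = 15.212 × 0.03542 L/cmH2O = 0.5388 s.
t = −τ·ln(1 − 0.90) = −0.5388·ln(0.1) = 1.241 s.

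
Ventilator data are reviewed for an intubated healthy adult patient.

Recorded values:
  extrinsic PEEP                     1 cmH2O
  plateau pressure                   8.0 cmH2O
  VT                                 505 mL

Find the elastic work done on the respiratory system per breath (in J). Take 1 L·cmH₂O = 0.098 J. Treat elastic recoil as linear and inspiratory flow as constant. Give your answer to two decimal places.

0.17

Elastic work ≈ ½ × (Pplat − PEEP) × Vt = 0.5 × (8.0 − 1) × 0.505 L = 0.5 × 7.0 × 0.505 = 1.768 L·cmH2O.
× 0.098 J/(L·cmH2O) → 0.1733 J.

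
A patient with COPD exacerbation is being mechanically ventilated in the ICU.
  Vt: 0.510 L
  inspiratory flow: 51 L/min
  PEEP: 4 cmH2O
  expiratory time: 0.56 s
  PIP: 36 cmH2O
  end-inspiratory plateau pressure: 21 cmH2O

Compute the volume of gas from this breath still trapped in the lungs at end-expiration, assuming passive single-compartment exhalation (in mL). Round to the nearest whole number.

Flow: 51 L/min ÷ 60 = 0.85 L/s.
R = (PIP − Pplat)/V̇ = (36 − 21) / 0.85 = 15.0/0.85 = 17.647 cmH2O·s/L.
C = Vt/(Pplat − PEEP) = 510.0 / (21 − 4) = 510.0/17.0 = 30.0 mL/cmH2O.
τ = R × C = 17.647 × 0.03 L/cmH2O = 0.5294 s.
Fraction remaining = e^(−Te/τ) = e^(−0.56/0.5294) = 0.3472.
Trapped volume = 510.0 × 0.3472 = 177.07 mL.

177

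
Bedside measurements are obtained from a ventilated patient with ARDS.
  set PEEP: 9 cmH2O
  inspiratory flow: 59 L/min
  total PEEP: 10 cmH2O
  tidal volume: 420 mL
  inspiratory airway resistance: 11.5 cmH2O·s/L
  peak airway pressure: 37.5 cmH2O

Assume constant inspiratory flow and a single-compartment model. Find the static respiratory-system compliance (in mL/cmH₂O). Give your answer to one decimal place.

25.9

Flow: 59 L/min ÷ 60 = 0.9833 L/s.
Total PEEP = 10 cmH2O (set 9 + intrinsic 1); this is the baseline alveolar pressure.
Equation of motion (constant flow): PIP = Vt/C + R·V̇ + PEEP.
Vt/C = PIP − R·V̇ − PEEP = 37.5 − 11.5×0.9833 − 10 = 37.5 − 11.308 − 10 = 16.192 cmH2O.
C = Vt / 16.192 = 420 / 16.192 = 25.939 mL/cmH2O.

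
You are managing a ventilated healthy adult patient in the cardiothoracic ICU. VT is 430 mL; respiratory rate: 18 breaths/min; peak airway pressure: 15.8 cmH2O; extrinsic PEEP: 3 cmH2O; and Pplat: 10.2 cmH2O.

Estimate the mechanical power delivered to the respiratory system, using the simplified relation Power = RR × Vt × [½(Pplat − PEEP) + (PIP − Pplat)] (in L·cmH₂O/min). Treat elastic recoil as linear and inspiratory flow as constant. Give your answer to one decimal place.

Per-breath work = Vt × [½(Pplat−PEEP) + (PIP−Pplat)] = 0.430 × [0.5×7.2 + 5.6] = 0.430 × 9.2 = 3.956 L·cmH2O.
Power = 18 × 3.956 = 71.208 L·cmH2O/min.

71.2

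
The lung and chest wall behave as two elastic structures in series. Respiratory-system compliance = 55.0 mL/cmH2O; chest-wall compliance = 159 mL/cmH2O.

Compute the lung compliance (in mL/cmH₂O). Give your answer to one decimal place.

1/CL = 1/Crs − 1/Ccw.
1/CL = 1/55.0 − 1/159 = 0.01189.
CL = 84.104 mL/cmH2O.

84.1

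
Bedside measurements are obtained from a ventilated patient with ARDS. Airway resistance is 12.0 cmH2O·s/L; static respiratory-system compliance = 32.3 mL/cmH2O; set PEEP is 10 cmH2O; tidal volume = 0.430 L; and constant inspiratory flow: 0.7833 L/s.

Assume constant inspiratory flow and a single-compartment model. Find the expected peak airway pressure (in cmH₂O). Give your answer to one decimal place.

Equation of motion (constant flow): PIP = Vt/C + R·V̇ + PEEP.
PIP = 430/32.3 + 12.0×0.7833 + 10 = 13.313 + 9.4 + 10 = 32.713 cmH2O.

32.7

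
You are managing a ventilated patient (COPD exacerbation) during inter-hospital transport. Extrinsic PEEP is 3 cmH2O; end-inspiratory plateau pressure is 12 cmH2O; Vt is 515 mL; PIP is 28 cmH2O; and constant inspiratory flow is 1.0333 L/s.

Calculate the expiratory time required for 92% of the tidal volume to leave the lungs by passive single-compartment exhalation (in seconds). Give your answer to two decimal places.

R = (PIP − Pplat)/V̇ = (28 − 12) / 1.0333 = 16.0/1.0333 = 15.484 cmH2O·s/L.
C = Vt/(Pplat − PEEP) = 515.0 / (12 − 3) = 515.0/9.0 = 57.222 mL/cmH2O.
τ = R × C = 15.484 × 0.05722 L/cmH2O = 0.886 s.
t = −τ·ln(1 − 0.92) = −0.886·ln(0.08) = 2.238 s.

2.24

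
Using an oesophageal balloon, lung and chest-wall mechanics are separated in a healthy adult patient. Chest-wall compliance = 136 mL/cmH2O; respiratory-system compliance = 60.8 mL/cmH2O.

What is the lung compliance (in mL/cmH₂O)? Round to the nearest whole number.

1/CL = 1/Crs − 1/Ccw.
1/CL = 1/60.8 − 1/136 = 0.009094.
CL = 109.96 mL/cmH2O.

110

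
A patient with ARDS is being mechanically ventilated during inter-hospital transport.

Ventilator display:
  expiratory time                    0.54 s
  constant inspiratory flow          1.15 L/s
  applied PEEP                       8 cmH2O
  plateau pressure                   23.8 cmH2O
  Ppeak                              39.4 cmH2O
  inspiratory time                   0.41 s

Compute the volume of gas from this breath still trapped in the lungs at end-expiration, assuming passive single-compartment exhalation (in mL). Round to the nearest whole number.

Vt = flow × Ti = 1.15 L/s × 0.41 s × 1000 mL/L = 471.5 mL.
R = (PIP − Pplat)/V̇ = (39.4 − 23.8) / 1.15 = 15.6/1.15 = 13.565 cmH2O·s/L.
C = Vt/(Pplat − PEEP) = 471.5 / (23.8 − 8) = 471.5/15.8 = 29.842 mL/cmH2O.
τ = R × C = 13.565 × 0.02984 L/cmH2O = 0.4048 s.
Fraction remaining = e^(−Te/τ) = e^(−0.54/0.4048) = 0.2634.
Trapped volume = 471.5 × 0.2634 = 124.19 mL.

124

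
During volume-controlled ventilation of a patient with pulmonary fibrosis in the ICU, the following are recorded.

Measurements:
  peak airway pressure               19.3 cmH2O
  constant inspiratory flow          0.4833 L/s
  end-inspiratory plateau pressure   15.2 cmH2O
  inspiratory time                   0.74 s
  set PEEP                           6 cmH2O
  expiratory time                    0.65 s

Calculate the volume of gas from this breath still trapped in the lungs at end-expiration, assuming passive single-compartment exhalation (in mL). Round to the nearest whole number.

50

Vt = flow × Ti = 0.4833 L/s × 0.74 s × 1000 mL/L = 357.64 mL.
R = (PIP − Pplat)/V̇ = (19.3 − 15.2) / 0.4833 = 4.1/0.4833 = 8.483 cmH2O·s/L.
C = Vt/(Pplat − PEEP) = 357.64 / (15.2 − 6) = 357.64/9.2 = 38.874 mL/cmH2O.
τ = R × C = 8.483 × 0.03887 L/cmH2O = 0.3297 s.
Fraction remaining = e^(−Te/τ) = e^(−0.65/0.3297) = 0.1392.
Trapped volume = 357.64 × 0.1392 = 49.783 mL.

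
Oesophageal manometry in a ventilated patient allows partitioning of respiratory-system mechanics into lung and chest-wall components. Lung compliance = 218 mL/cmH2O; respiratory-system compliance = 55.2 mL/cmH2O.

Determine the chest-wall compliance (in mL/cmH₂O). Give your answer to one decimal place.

73.9

1/Ccw = 1/Crs − 1/CL.
1/Ccw = 1/55.2 − 1/218 = 0.01353.
Ccw = 73.91 mL/cmH2O.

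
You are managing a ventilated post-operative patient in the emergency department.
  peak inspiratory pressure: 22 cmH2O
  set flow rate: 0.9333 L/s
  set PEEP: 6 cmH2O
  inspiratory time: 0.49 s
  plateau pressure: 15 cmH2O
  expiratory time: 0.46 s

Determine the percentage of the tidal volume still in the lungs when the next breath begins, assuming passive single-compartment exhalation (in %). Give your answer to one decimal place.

Vt = flow × Ti = 0.9333 L/s × 0.49 s × 1000 mL/L = 457.32 mL.
R = (PIP − Pplat)/V̇ = (22 − 15) / 0.9333 = 7.0/0.9333 = 7.5 cmH2O·s/L.
C = Vt/(Pplat − PEEP) = 457.32 / (15 − 6) = 457.32/9.0 = 50.813 mL/cmH2O.
τ = R × C = 7.5 × 0.05081 L/cmH2O = 0.3811 s.
Fraction remaining at end-expiration = e^(−Te/τ) = e^(−0.46/0.3811) = 0.2991 → 29.91%.

29.9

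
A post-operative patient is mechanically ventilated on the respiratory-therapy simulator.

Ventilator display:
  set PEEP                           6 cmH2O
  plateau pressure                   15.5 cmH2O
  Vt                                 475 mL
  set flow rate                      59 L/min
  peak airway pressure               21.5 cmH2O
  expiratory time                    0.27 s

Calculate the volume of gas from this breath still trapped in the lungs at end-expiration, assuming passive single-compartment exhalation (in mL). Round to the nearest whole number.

196

Flow: 59 L/min ÷ 60 = 0.9833 L/s.
R = (PIP − Pplat)/V̇ = (21.5 − 15.5) / 0.9833 = 6.0/0.9833 = 6.102 cmH2O·s/L.
C = Vt/(Pplat − PEEP) = 475.0 / (15.5 − 6) = 475.0/9.5 = 50.0 mL/cmH2O.
τ = R × C = 6.102 × 0.05 L/cmH2O = 0.3051 s.
Fraction remaining = e^(−Te/τ) = e^(−0.27/0.3051) = 0.4127.
Trapped volume = 475.0 × 0.4127 = 196.03 mL.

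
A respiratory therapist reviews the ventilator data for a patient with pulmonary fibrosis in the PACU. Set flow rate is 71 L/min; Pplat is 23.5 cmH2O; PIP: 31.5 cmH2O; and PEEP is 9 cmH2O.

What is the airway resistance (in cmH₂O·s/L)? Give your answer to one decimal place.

Flow: 71 L/min ÷ 60 = 1.1833 L/s.
Raw = (PIP − Pplat) / flow = (31.5 − 23.5) / 1.1833 = 8.0 / 1.1833 = 6.761 cmH2O·s/L.

6.8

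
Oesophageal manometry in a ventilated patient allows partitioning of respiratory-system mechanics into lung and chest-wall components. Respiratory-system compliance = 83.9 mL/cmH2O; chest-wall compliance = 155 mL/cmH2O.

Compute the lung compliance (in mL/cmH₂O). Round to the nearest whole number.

1/CL = 1/Crs − 1/Ccw.
1/CL = 1/83.9 − 1/155 = 0.005467.
CL = 182.92 mL/cmH2O.

183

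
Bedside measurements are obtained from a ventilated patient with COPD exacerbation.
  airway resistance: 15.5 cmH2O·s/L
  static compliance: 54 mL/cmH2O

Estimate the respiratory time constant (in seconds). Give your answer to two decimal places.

τ = R × C = 15.5 × 54 mL/cmH2O = 15.5 × 0.054 L/cmH2O = 0.837 s.

0.84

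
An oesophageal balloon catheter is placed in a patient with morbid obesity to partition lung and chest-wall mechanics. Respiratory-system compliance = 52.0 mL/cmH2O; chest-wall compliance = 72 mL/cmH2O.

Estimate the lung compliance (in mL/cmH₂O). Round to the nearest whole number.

187

1/CL = 1/Crs − 1/Ccw.
1/CL = 1/52.0 − 1/72 = 0.005342.
CL = 187.2 mL/cmH2O.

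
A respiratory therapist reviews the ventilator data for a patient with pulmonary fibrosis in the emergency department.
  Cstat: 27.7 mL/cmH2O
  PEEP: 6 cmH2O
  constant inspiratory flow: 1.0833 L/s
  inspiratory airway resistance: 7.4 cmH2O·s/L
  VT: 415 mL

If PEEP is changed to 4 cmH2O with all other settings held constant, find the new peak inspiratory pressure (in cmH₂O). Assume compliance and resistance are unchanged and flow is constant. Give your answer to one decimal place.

PIP = Vt/C + R·V̇ + PEEP (constant-flow equation of motion).
Only the baseline term changes: ΔPIP = ΔPEEP = 4 − 6 = -2.0 cmH2O.
Original PIP = 415/27.7 + 7.4×1.0833 + 6 = 28.998 cmH2O; new PIP = 28.998 + (-2.0) = 26.998 cmH2O.

27.0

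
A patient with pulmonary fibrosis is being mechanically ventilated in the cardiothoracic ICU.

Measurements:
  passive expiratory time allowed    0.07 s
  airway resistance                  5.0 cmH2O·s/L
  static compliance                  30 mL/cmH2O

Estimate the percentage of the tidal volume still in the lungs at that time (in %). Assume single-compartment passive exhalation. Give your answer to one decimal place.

τ = R × C = 5.0 × 30 mL/cmH2O = 5.0 × 0.030 L/cmH2O = 0.15 s.
Passive exhalation: V(t)/V₀ = e^(−t/τ) = e^(−0.07/0.15) = 0.6271.
Fraction remaining = 0.6271 → 62.71%.

62.7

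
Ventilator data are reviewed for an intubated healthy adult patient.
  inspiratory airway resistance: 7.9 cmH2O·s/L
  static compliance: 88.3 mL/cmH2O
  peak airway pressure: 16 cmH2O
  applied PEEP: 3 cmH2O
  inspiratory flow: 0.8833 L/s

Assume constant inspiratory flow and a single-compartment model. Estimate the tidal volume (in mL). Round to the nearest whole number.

532

Equation of motion (constant flow): PIP = Vt/C + R·V̇ + PEEP.
Vt/C = PIP − R·V̇ − PEEP = 16 − 6.978 − 3 = 6.022 cmH2O.
Vt = C × 6.022 = 88.3 × 6.022 = 531.74 mL.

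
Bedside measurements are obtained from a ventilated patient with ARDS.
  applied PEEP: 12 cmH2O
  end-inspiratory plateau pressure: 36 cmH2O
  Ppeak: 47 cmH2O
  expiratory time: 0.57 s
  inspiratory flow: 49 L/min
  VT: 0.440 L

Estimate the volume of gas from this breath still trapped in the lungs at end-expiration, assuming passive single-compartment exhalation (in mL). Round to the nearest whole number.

44

Flow: 49 L/min ÷ 60 = 0.8167 L/s.
R = (PIP − Pplat)/V̇ = (47 − 36) / 0.8167 = 11.0/0.8167 = 13.469 cmH2O·s/L.
C = Vt/(Pplat − PEEP) = 440.0 / (36 − 12) = 440.0/24.0 = 18.333 mL/cmH2O.
τ = R × C = 13.469 × 0.01833 L/cmH2O = 0.2469 s.
Fraction remaining = e^(−Te/τ) = e^(−0.57/0.2469) = 0.0994.
Trapped volume = 440.0 × 0.0994 = 43.736 mL.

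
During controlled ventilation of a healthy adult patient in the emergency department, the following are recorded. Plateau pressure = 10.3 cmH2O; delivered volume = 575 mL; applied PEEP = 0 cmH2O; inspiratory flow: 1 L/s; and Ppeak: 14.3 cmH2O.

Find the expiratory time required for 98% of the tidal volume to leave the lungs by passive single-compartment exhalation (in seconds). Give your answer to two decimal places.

R = (PIP − Pplat)/V̇ = (14.3 − 10.3) / 1 = 4.0/1 = 4.0 cmH2O·s/L.
C = Vt/(Pplat − PEEP) = 575.0 / (10.3 − 0) = 575.0/10.3 = 55.825 mL/cmH2O.
τ = R × C = 4.0 × 0.05583 L/cmH2O = 0.2233 s.
t = −τ·ln(1 − 0.98) = −0.2233·ln(0.02) = 0.8736 s.

0.87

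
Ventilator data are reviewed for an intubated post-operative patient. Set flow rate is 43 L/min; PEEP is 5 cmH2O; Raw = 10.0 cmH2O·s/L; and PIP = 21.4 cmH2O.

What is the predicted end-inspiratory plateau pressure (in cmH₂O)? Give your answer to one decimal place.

14.2

Flow: 43 L/min ÷ 60 = 0.7167 L/s.
Pplat = PIP − Raw × flow = 21.4 − 10.0 × 0.7167 = 21.4 − 7.167 = 14.233 cmH2O.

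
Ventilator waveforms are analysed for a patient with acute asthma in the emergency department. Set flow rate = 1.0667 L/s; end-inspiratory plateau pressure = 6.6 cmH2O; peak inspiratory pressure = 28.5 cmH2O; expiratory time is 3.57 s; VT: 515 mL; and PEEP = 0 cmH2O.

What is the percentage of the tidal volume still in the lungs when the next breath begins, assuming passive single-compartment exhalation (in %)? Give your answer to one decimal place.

R = (PIP − Pplat)/V̇ = (28.5 − 6.6) / 1.0667 = 21.9/1.0667 = 20.531 cmH2O·s/L.
C = Vt/(Pplat − PEEP) = 515.0 / (6.6 − 0) = 515.0/6.6 = 78.03 mL/cmH2O.
τ = R × C = 20.531 × 0.07803 L/cmH2O = 1.602 s.
Fraction remaining at end-expiration = e^(−Te/τ) = e^(−3.57/1.602) = 0.1077 → 10.77%.

10.8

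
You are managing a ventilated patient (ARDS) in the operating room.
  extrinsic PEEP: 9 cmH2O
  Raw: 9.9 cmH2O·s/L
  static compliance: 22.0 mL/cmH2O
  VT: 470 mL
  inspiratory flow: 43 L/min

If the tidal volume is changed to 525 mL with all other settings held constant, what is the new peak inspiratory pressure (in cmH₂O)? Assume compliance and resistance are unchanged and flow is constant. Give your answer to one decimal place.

Flow: 43 L/min ÷ 60 = 0.7167 L/s.
PIP = Vt/C + R·V̇ + PEEP (constant-flow equation of motion).
Only the elastic term changes: ΔPIP = ΔVt / C = (525 − 470) / 22.0 = 2.5 cmH2O.
Original PIP = 470/22.0 + 9.9×0.7167 + 9 = 37.459 cmH2O; new PIP = 37.459 + (2.5) = 39.959 cmH2O.

40.0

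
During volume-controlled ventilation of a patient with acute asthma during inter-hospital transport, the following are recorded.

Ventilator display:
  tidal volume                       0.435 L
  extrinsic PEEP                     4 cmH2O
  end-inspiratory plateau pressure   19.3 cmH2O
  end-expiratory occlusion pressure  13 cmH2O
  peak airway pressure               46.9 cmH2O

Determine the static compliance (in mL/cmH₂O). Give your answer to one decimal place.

69.0

End-expiratory occlusion gives total PEEP = 13 cmH2O (intrinsic PEEP = 13 − 4 = 9). Use total PEEP for the elastic gradient.
Cstat = Vt / (Pplat − PEEPtotal) = 435 / (19.3 − 13) = 435 / 6.3 = 69.048 mL/cmH2O.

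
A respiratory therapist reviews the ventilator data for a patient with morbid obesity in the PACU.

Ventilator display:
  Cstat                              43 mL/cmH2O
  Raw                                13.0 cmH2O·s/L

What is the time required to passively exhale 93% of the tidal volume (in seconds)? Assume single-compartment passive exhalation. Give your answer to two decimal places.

τ = R × C = 13.0 × 43 mL/cmH2O = 13.0 × 0.043 L/cmH2O = 0.559 s.
Exhaled fraction f = 1 − e^(−t/τ) → t = −τ·ln(1 − f) = −0.559·ln(0.07) = 1.487 s.

1.49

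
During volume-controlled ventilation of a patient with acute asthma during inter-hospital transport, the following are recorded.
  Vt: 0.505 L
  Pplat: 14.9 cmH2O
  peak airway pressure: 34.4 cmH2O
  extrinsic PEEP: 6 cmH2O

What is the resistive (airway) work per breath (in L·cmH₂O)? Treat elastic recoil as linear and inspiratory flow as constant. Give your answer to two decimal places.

With constant inspiratory flow the resistive pressure is constant at PIP − Pplat = 34.4 − 14.9 = 19.5 cmH2O, so resistive work = 19.5 × 0.505 = 9.848 L·cmH2O.

9.85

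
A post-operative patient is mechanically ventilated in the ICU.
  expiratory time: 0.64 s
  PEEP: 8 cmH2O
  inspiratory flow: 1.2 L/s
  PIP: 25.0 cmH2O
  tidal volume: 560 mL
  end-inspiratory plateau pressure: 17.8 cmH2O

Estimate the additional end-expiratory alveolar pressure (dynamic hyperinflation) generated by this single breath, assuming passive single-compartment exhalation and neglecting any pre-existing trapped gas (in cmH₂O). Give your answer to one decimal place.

R = (PIP − Pplat)/V̇ = (25.0 − 17.8) / 1.2 = 7.2/1.2 = 6.0 cmH2O·s/L.
C = Vt/(Pplat − PEEP) = 560.0 / (17.8 − 8) = 560.0/9.8 = 57.143 mL/cmH2O.
τ = R × C = 6.0 × 0.05714 L/cmH2O = 0.3428 s.
Fraction remaining = e^(−Te/τ) = e^(−0.64/0.3428) = 0.1546; trapped volume = 560.0 × 0.1546 = 86.576 mL.
Additional alveolar pressure from trapping ≈ V_trapped / C = 86.576 / 57.143 = 1.515 cmH2O.

1.5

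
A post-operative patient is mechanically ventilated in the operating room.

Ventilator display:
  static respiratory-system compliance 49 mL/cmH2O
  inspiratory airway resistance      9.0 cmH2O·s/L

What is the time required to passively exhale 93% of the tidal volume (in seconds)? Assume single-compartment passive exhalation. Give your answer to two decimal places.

1.17

τ = R × C = 9.0 × 49 mL/cmH2O = 9.0 × 0.049 L/cmH2O = 0.441 s.
Exhaled fraction f = 1 − e^(−t/τ) → t = −τ·ln(1 − f) = −0.441·ln(0.07) = 1.173 s.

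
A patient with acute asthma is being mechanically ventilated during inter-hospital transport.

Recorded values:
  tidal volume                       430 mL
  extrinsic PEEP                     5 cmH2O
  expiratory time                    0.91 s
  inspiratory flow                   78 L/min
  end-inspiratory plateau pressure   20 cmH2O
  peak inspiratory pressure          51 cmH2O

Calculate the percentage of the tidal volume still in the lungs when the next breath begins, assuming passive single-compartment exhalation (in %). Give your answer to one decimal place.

26.4

Flow: 78 L/min ÷ 60 = 1.3 L/s.
R = (PIP − Pplat)/V̇ = (51 − 20) / 1.3 = 31.0/1.3 = 23.846 cmH2O·s/L.
C = Vt/(Pplat − PEEP) = 430.0 / (20 − 5) = 430.0/15.0 = 28.667 mL/cmH2O.
τ = R × C = 23.846 × 0.02867 L/cmH2O = 0.6837 s.
Fraction remaining at end-expiration = e^(−Te/τ) = e^(−0.91/0.6837) = 0.2642 → 26.42%.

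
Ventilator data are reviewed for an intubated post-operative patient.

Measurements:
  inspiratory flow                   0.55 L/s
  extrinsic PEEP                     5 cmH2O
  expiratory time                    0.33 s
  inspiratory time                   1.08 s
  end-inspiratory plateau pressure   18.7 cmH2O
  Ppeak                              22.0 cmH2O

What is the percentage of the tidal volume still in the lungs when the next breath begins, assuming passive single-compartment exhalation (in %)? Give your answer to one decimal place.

28.1

Vt = flow × Ti = 0.55 L/s × 1.08 s × 1000 mL/L = 594.0 mL.
R = (PIP − Pplat)/V̇ = (22.0 − 18.7) / 0.55 = 3.3/0.55 = 6.0 cmH2O·s/L.
C = Vt/(Pplat − PEEP) = 594.0 / (18.7 − 5) = 594.0/13.7 = 43.358 mL/cmH2O.
τ = R × C = 6.0 × 0.04336 L/cmH2O = 0.2602 s.
Fraction remaining at end-expiration = e^(−Te/τ) = e^(−0.33/0.2602) = 0.2813 → 28.13%.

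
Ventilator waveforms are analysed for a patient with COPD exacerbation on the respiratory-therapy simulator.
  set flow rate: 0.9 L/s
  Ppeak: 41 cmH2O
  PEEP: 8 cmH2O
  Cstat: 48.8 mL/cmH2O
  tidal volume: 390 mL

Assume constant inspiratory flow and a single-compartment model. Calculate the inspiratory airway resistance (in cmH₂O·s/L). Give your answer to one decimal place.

27.8

Equation of motion (constant flow): PIP = Vt/C + R·V̇ + PEEP.
R·V̇ = PIP − Vt/C − PEEP = 41 − 390/48.8 − 8 = 41 − 7.992 − 8 = 25.008 cmH2O.
R = 25.008 / 0.9 = 27.787 cmH2O·s/L.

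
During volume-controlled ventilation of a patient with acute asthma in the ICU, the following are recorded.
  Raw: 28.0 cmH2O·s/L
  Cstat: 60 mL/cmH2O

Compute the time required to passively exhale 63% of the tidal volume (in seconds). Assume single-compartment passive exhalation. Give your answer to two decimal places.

1.67

τ = R × C = 28.0 × 60 mL/cmH2O = 28.0 × 0.060 L/cmH2O = 1.68 s.
Exhaled fraction f = 1 − e^(−t/τ) → t = −τ·ln(1 − f) = −1.68·ln(0.37) = 1.67 s.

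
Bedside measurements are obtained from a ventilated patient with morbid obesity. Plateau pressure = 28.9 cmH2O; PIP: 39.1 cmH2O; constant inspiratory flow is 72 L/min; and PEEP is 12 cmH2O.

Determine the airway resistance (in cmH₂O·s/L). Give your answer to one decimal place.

Flow: 72 L/min ÷ 60 = 1.2 L/s.
Raw = (PIP − Pplat) / flow = (39.1 − 28.9) / 1.2 = 10.2 / 1.2 = 8.5 cmH2O·s/L.

8.5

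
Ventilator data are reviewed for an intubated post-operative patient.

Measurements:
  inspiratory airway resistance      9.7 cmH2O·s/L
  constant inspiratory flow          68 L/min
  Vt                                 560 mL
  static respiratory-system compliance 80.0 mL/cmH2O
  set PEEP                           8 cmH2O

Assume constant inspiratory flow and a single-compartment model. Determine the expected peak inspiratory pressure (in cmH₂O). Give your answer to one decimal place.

Flow: 68 L/min ÷ 60 = 1.1333 L/s.
Equation of motion (constant flow): PIP = Vt/C + R·V̇ + PEEP.
PIP = 560/80.0 + 9.7×1.1333 + 8 = 7.0 + 10.993 + 8 = 25.993 cmH2O.

26.0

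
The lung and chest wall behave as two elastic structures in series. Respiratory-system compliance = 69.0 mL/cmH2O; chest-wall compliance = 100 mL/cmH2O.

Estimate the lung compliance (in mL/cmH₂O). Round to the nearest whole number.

1/CL = 1/Crs − 1/Ccw.
1/CL = 1/69.0 − 1/100 = 0.004493.
CL = 222.57 mL/cmH2O.

223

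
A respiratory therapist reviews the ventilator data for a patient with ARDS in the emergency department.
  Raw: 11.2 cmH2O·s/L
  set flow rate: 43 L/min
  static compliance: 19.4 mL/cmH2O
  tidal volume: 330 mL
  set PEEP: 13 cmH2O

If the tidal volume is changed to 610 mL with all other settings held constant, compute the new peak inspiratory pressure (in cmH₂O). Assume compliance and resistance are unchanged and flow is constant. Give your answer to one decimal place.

52.5

Flow: 43 L/min ÷ 60 = 0.7167 L/s.
PIP = Vt/C + R·V̇ + PEEP (constant-flow equation of motion).
Only the elastic term changes: ΔPIP = ΔVt / C = (610 − 330) / 19.4 = 14.433 cmH2O.
Original PIP = 330/19.4 + 11.2×0.7167 + 13 = 38.037 cmH2O; new PIP = 38.037 + (14.433) = 52.47 cmH2O.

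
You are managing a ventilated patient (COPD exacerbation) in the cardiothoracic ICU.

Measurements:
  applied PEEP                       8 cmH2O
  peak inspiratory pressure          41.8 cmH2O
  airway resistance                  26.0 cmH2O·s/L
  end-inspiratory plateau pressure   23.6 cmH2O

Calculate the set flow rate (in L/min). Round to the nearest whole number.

flow = (PIP − Pplat) / Raw = (41.8 − 23.6) / 26.0 = 0.7 L/s × 60 = 42.0 L/min.

42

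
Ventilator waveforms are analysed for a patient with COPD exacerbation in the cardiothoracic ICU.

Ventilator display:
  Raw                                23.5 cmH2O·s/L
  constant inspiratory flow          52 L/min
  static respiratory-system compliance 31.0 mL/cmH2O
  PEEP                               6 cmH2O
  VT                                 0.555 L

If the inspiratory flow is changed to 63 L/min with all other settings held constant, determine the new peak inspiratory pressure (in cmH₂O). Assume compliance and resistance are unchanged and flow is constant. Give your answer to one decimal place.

Flow: 52 L/min ÷ 60 = 0.8667 L/s.
New flow: 63 L/min ÷ 60 = 1.05 L/s.
PIP = Vt/C + R·V̇ + PEEP (constant-flow equation of motion).
Only the resistive term changes: ΔPIP = R × ΔV̇ = 23.5 × (1.05 − 0.8667) = 23.5 × 0.1833 = 4.308 cmH2O.
Original PIP = 555/31.0 + 23.5×0.8667 + 6 = 44.271 cmH2O; new PIP = 44.271 + (4.308) = 48.579 cmH2O.

48.6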